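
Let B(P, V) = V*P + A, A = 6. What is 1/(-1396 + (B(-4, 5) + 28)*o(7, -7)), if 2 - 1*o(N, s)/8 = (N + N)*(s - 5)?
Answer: 1/17644 ≈ 5.6677e-5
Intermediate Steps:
o(N, s) = 16 - 16*N*(-5 + s) (o(N, s) = 16 - 8*(N + N)*(s - 5) = 16 - 8*2*N*(-5 + s) = 16 - 16*N*(-5 + s))
B(P, V) = 6 + P*V (B(P, V) = V*P + 6 = P*V + 6 = 6 + P*V)
1/(-1396 + (B(-4, 5) + 28)*o(7, -7)) = 1/(-1396 + ((6 - 4*5) + 28)*(16 + 80*7 - 16*7*(-7))) = 1/(-1396 + ((6 - 20) + 28)*(16 + 560 + 784)) = 1/(-1396 + (-14 + 28)*1360) = 1/(-1396 + 14*1360) = 1/(-1396 + 19040) = 1/17644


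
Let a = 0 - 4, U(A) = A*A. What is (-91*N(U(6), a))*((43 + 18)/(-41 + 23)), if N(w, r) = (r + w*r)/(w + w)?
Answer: -205387/324 ≈ -633.91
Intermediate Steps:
U(A) = A²
a = -4
N(w, r) = (r + r*w)/(2*w) (N(w, r) = (r + r*w)/((2*w)) = (r + r*w)*(1/(2*w)) = (r + r*w)/(2*w))
(-91*N(U(6), a))*((43 + 18)/(-41 + 23)) = (-91*(-4)*(1 + 6²)/(2*(6²)))*((43 + 18)/(-41 + 23)) = (-91*(-4)*(1 + 36)/(2*36))*(61/(-18)) = (-91*(-4)*37/(2*36))*(61*(-1/18)) = -91*(-37/18)*(-61/18) = (3367/18)*(-61/18) = -205387/324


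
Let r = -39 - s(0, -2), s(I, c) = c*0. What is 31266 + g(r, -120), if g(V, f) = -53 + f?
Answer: 31093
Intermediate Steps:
s(I, c) = 0
r = -39 (r = -39 - 1*0 = -39 + 0 = -39)
31266 + g(r, -120) = 31266 + (-53 - 120) = 31266 - 173 = 31093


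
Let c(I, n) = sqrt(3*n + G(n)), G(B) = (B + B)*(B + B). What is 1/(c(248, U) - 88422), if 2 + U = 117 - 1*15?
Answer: -44211/3909204892 - 5*sqrt(403)/3909204892 ≈ -1.1335e-5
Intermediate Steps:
G(B) = 4*B**2 (G(B) = (2*B)*(2*B) = 4*B**2)
U = 100 (U = -2 + (117 - 1*15) = -2 + (117 - 15) = -2 + 102 = 100)
c(I, n) = sqrt(3*n + 4*n**2)
1/(c(248, U) - 88422) = 1/(sqrt(100*(3 + 4*100)) - 88422) = 1/(sqrt(100*(3 + 400)) - 88422) = 1/(sqrt(100*403) - 88422) = 1/(sqrt(40300) - 88422) = 1/(10*sqrt(403) - 88422) = 1/(-88422 + 10*sqrt(403))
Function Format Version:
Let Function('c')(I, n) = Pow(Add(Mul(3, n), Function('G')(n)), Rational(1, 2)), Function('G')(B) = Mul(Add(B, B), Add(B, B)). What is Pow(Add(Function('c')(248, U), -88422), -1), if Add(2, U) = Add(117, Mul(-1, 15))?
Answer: Add(Rational(-44211, 3909204892), Mul(Rational(-5, 3909204892), Pow(403, Rational(1, 2)))) ≈ -1.1335e-5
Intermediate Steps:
Function('G')(B) = Mul(4, Pow(B, 2)) (Function('G')(B) = Mul(Mul(2, B), Mul(2, B)) = Mul(4, Pow(B, 2)))
U = 100 (U = Add(-2, Add(117, Mul(-1, 15))) = Add(-2, Add(117, -15)) = Add(-2, 102) = 100)
Function('c')(I, n) = Pow(Add(Mul(3, n), Mul(4, Pow(n, 2))), Rational(1, 2))
Pow(Add(Function('c')(248, U), -88422), -1) = Pow(Add(Pow(Mul(100, Add(3, Mul(4, 100))), Rational(1, 2)), -88422), -1) = Pow(Add(Pow(Mul(100, Add(3, 400)), Rational(1, 2)), -88422), -1) = Pow(Add(Pow(Mul(100, 403), Rational(1, 2)), -88422), -1) = Pow(Add(Pow(40300, Rational(1, 2)), -88422), -1) = Pow(Add(Mul(10, Pow(403, Rational(1, 2))), -88422), -1) = Pow(Add(-88422, Mul(10, Pow(403, Rational(1, 2)))), -1)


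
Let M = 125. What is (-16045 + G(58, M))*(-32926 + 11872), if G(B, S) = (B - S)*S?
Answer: 514138680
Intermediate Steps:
G(B, S) = S*(B - S)
(-16045 + G(58, M))*(-32926 + 11872) = (-16045 + 125*(58 - 1*125))*(-32926 + 11872) = (-16045 + 125*(58 - 125))*(-21054) = (-16045 + 125*(-67))*(-21054) = (-16045 - 8375)*(-21054) = -24420*(-21054) = 514138680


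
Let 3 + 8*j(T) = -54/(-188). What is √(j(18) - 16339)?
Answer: I*√577497601/188 ≈ 127.83*I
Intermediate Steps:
j(T) = -255/752 (j(T) = -3/8 + (-54/(-188))/8 = -3/8 + (-54*(-1/188))/8 = -3/8 + (⅛)*(27/94) = -3/8 + 27/752 = -255/752)
√(j(18) - 16339) = √(-255/752 - 16339) = √(-12287183/752) = I*√577497601/188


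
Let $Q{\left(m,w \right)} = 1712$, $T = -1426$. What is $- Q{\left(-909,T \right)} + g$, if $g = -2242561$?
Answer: $-2244273$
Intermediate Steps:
$- Q{\left(-909,T \right)} + g = \left(-1\right) 1712 - 2242561 = -1712 - 2242561 = -2244273$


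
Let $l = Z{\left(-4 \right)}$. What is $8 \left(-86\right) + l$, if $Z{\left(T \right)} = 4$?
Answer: $-684$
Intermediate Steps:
$l = 4$
$8 \left(-86\right) + l = 8 \left(-86\right) + 4 = -688 + 4 = -684$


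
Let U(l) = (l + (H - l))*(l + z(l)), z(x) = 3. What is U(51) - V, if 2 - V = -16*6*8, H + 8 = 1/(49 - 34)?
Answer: -5992/5 ≈ -1198.4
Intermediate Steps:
H = -119/15 (H = -8 + 1/(49 - 34) = -8 + 1/15 = -119/15 ≈ -7.9333)
V = 770 (V = 2 - (-16*6)*8 = 2 - (-96)*8 = 2 - 1*(-768) = 2 + 768 = 770)
U(l) = -119/5 - 119*l/15 (U(l) = (l + (-119/15 - l))*(l + 3) = -119*(3 + l)/15 = -119/5 - 119*l/15)
U(51) - V = (-119/5 - 119/15*51) - 1*770 = (-119/5 - 2023/5) - 770 = -2142/5 - 770 = -5992/5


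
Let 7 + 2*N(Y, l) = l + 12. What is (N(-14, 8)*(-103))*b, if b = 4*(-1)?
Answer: 2678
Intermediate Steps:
b = -4
N(Y, l) = 5/2 + l/2 (N(Y, l) = -7/2 + (l + 12)/2 = -7/2 + (12 + l)/2 = -7/2 + (6 + l/2) = 5/2 + l/2)
(N(-14, 8)*(-103))*b = ((5/2 + (½)*8)*(-103))*(-4) = ((5/2 + 4)*(-103))*(-4) = ((13/2)*(-103))*(-4) = -1339/2*(-4) = 2678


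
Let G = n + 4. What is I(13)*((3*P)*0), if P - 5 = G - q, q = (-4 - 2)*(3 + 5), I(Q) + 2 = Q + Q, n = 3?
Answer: 0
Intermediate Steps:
I(Q) = -2 + 2*Q (I(Q) = -2 + (Q + Q) = -2 + 2*Q)
q = -48 (q = -6*8 = -48)
G = 7 (G = 3 + 4 = 7)
P = 60 (P = 5 + (7 - 1*(-48)) = 5 + (7 + 48) = 5 + 55 = 60)
I(13)*((3*P)*0) = (-2 + 2*13)*((3*60)*0) = (-2 + 26)*(180*0) = 24*0 = 0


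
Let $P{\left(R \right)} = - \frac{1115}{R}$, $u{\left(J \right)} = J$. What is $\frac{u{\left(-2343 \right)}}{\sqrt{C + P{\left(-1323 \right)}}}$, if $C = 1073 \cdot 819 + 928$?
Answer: $- \frac{49203 \sqrt{872898045}}{581932030} \approx -2.4981$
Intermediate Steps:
$C = 879715$ ($C = 878787 + 928 = 879715$)
$\frac{u{\left(-2343 \right)}}{\sqrt{C + P{\left(-1323 \right)}}} = - \frac{2343}{\sqrt{879715 - \frac{1115}{-1323}}} = - \frac{2343}{\sqrt{879715 - - \frac{1115}{1323}}} = - \frac{2343}{\sqrt{879715 + \frac{1115}{1323}}} = - \frac{2343}{\sqrt{\frac{1163864060}{1323}}} = - \frac{2343}{\frac{2}{63} \sqrt{872898045}} = - 2343 \frac{21 \sqrt{872898045}}{581932030} = - \frac{49203 \sqrt{872898045}}{581932030}$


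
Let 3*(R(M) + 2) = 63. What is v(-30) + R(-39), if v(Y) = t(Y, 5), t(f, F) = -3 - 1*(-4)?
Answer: 20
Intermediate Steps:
t(f, F) = 1 (t(f, F) = -3 + 4 = 1)
v(Y) = 1
R(M) = 19 (R(M) = -2 + (⅓)*63 = -2 + 21 = 19)
v(-30) + R(-39) = 1 + 19 = 20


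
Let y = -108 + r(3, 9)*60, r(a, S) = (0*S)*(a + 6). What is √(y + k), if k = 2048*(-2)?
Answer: 2*I*√1051 ≈ 64.838*I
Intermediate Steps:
r(a, S) = 0 (r(a, S) = 0*(6 + a) = 0)
y = -108 (y = -108 + 0*60 = -108 + 0 = -108)
k = -4096
√(y + k) = √(-108 - 4096) = √(-4204) = 2*I*√1051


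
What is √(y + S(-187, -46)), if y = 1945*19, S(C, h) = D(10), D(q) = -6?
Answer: √36949 ≈ 192.22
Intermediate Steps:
S(C, h) = -6
y = 36955
√(y + S(-187, -46)) = √(36955 - 6) = √36949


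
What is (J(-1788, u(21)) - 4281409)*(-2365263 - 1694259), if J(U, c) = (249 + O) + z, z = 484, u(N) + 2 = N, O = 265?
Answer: 17376422623542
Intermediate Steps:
u(N) = -2 + N
J(U, c) = 998 (J(U, c) = (249 + 265) + 484 = 514 + 484 = 998)
(J(-1788, u(21)) - 4281409)*(-2365263 - 1694259) = (998 - 4281409)*(-2365263 - 1694259) = -4280411*(-4059522) = 17376422623542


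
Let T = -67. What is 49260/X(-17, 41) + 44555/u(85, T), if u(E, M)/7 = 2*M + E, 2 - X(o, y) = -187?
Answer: 57655/441 ≈ 130.74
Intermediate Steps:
X(o, y) = 189 (X(o, y) = 2 - 1*(-187) = 2 + 187 = 189)
u(E, M) = 7*E + 14*M (u(E, M) = 7*(2*M + E) = 7*(E + 2*M) = 7*E + 14*M)
49260/X(-17, 41) + 44555/u(85, T) = 49260/189 + 44555/(7*85 + 14*(-67)) = 49260*(1/189) + 44555/(595 - 938) = 16420/63 + 44555/(-343) = 16420/63 + 44555*(-1/343) = 16420/63 - 6365/49 = 57655/441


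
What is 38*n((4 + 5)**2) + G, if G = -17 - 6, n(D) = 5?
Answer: 167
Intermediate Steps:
G = -23
38*n((4 + 5)**2) + G = 38*5 - 23 = 190 - 23 = 167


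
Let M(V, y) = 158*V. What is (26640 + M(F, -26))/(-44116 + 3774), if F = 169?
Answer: -26671/20171 ≈ -1.3222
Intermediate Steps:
(26640 + M(F, -26))/(-44116 + 3774) = (26640 + 158*169)/(-44116 + 3774) = (26640 + 26702)/(-40342) = 53342*(-1/40342) = -26671/20171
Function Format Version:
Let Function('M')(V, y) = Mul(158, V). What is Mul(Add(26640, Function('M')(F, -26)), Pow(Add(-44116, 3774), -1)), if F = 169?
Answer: Rational(-26671, 20171) ≈ -1.3222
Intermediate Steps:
Mul(Add(26640, Function('M')(F, -26)), Pow(Add(-44116, 3774), -1)) = Mul(Add(26640, Mul(158, 169)), Pow(Add(-44116, 3774), -1)) = Mul(Add(26640, 26702), Pow(-40342, -1)) = Mul(53342, Rational(-1, 40342)) = Rational(-26671, 20171)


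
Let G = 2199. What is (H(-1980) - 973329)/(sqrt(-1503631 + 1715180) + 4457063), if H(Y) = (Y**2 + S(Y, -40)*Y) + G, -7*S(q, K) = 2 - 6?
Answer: 235846860049/356558647746 - 687899*sqrt(211549)/4635262420698 ≈ 0.66138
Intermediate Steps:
S(q, K) = 4/7 (S(q, K) = -(2 - 6)/7 = -1/7*(-4) = 4/7)
H(Y) = 2199 + Y**2 + 4*Y/7 (H(Y) = (Y**2 + 4*Y/7) + 2199 = 2199 + Y**2 + 4*Y/7)
(H(-1980) - 973329)/(sqrt(-1503631 + 1715180) + 4457063) = ((2199 + (-1980)**2 + (4/7)*(-1980)) - 973329)/(sqrt(-1503631 + 1715180) + 4457063) = ((2199 + 3920400 - 7920/7) - 973329)/(sqrt(211549) + 4457063) = (27450273/7 - 973329)/(4457063 + sqrt(211549)) = 20636970/(7*(4457063 + sqrt(211549)))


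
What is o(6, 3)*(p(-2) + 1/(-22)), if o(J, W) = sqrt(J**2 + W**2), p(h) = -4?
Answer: -267*sqrt(5)/22 ≈ -27.138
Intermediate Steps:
o(6, 3)*(p(-2) + 1/(-22)) = sqrt(6**2 + 3**2)*(-4 + 1/(-22)) = sqrt(36 + 9)*(-4 - 1/22) = sqrt(45)*(-89/22) = (3*sqrt(5))*(-89/22) = -267*sqrt(5)/22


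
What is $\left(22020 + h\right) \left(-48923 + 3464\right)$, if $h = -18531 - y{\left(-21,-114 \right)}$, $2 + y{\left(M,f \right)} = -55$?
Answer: $-161197614$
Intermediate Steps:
$y{\left(M,f \right)} = -57$ ($y{\left(M,f \right)} = -2 - 55 = -57$)
$h = -18474$ ($h = -18531 - -57 = -18531 + 57 = -18474$)
$\left(22020 + h\right) \left(-48923 + 3464\right) = \left(22020 - 18474\right) \left(-48923 + 3464\right) = 3546 \left(-45459\right) = -161197614$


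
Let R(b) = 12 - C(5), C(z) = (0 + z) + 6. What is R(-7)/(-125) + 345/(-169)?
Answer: -43294/21125 ≈ -2.0494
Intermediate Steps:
C(z) = 6 + z (C(z) = z + 6 = 6 + z)
R(b) = 1 (R(b) = 12 - (6 + 5) = 12 - 1*11 = 12 - 11 = 1)
R(-7)/(-125) + 345/(-169) = 1/(-125) + 345/(-169) = 1*(-1/125) + 345*(-1/169) = -1/125 - 345/169 = -43294/21125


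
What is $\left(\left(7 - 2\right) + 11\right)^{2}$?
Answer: $256$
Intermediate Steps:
$\left(\left(7 - 2\right) + 11\right)^{2} = \left(5 + 11\right)^{2} = 16^{2} = 256$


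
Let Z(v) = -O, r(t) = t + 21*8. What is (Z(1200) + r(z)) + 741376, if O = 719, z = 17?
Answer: 740842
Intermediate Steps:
r(t) = 168 + t (r(t) = t + 168 = 168 + t)
Z(v) = -719 (Z(v) = -1*719 = -719)
(Z(1200) + r(z)) + 741376 = (-719 + (168 + 17)) + 741376 = (-719 + 185) + 741376 = -534 + 741376 = 740842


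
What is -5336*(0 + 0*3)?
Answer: 0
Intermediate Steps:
-5336*(0 + 0*3) = -5336*(0 + 0) = -5336*0 = -2668*0 = 0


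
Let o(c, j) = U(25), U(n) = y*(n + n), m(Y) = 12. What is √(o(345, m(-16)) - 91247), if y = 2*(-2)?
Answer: I*√91447 ≈ 302.4*I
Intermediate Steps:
y = -4
U(n) = -8*n (U(n) = -4*(n + n) = -8*n)
o(c, j) = -200 (o(c, j) = -8*25 = -200)
√(o(345, m(-16)) - 91247) = √(-200 - 91247) = √(-91447) = I*√91447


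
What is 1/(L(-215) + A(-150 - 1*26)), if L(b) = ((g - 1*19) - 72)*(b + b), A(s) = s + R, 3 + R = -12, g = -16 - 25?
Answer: 1/56569 ≈ 1.7678e-5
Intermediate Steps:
g = -41
R = -15 (R = -3 - 12 = -15)
A(s) = -15 + s (A(s) = s - 15 = -15 + s)
L(b) = -264*b (L(b) = ((-41 - 1*19) - 72)*(b + b) = ((-41 - 19) - 72)*(2*b) = (-60 - 72)*(2*b) = -264*b)
1/(L(-215) + A(-150 - 1*26)) = 1/(-264*(-215) + (-15 + (-150 - 1*26))) = 1/(56760 + (-15 + (-150 - 26))) = 1/(56760 + (-15 - 176)) = 1/(56760 - 191) = 1/56569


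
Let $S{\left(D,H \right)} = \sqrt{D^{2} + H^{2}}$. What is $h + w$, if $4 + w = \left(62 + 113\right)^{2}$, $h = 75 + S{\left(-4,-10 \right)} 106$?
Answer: $30696 + 212 \sqrt{29} \approx 31838.0$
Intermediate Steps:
$h = 75 + 212 \sqrt{29}$ ($h = 75 + \sqrt{\left(-4\right)^{2} + \left(-10\right)^{2}} \cdot 106 = 75 + \sqrt{16 + 100} \cdot 106 = 75 + \sqrt{116} \cdot 106 = 75 + 2 \sqrt{29} \cdot 106 = 75 + 212 \sqrt{29} \approx 1216.7$)
$w = 30621$ ($w = -4 + \left(62 + 113\right)^{2} = -4 + 175^{2} = -4 + 30625 = 30621$)
$h + w = \left(75 + 212 \sqrt{29}\right) + 30621 = 30696 + 212 \sqrt{29}$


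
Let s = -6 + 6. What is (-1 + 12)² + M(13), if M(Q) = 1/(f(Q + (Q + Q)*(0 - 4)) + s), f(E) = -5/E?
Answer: 696/5 ≈ 139.20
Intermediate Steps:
s = 0
M(Q) = 7*Q/5 (M(Q) = 1/(-5/(Q + (Q + Q)*(0 - 4)) + 0) = 1/(-5/(Q + (2*Q)*(-4)) + 0) = 1/(-5/(Q - 8*Q) + 0) = 1/(-5*(-1/(7*Q)) + 0) = 1/(-(-5)/(7*Q) + 0) = 1/(5/(7*Q) + 0) = 1/(5/(7*Q)) = 7*Q/5)
(-1 + 12)² + M(13) = (-1 + 12)² + (7/5)*13 = 11² + 91/5 = 121 + 91/5 = 696/5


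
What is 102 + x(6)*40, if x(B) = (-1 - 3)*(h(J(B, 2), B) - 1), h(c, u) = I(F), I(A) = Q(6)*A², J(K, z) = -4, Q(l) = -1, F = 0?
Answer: 262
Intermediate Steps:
I(A) = -A²
h(c, u) = 0 (h(c, u) = -1*0² = -1*0 = 0)
x(B) = 4 (x(B) = (-1 - 3)*(0 - 1) = -4*(-1) = 4)
102 + x(6)*40 = 102 + 4*40 = 102 + 160 = 262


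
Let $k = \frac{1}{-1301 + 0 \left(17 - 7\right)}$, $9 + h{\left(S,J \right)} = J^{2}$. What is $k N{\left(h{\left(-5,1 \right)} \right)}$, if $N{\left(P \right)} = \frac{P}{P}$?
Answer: $- \frac{1}{1301} \approx -0.00076864$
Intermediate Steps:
$h{\left(S,J \right)} = -9 + J^{2}$
$N{\left(P \right)} = 1$
$k = - \frac{1}{1301}$ ($k = \frac{1}{-1301 + 0 \cdot 10} = \frac{1}{-1301 + 0} = \frac{1}{-1301} = - \frac{1}{1301} \approx -0.00076864$)
$k N{\left(h{\left(-5,1 \right)} \right)} = \left(- \frac{1}{1301}\right) 1 = - \frac{1}{1301}$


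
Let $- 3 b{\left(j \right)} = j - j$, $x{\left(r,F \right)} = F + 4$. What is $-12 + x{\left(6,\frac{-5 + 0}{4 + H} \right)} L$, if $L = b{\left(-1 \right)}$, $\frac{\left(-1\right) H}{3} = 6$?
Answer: $-12$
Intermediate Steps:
$H = -18$ ($H = \left(-3\right) 6 = -18$)
$x{\left(r,F \right)} = 4 + F$
$b{\left(j \right)} = 0$ ($b{\left(j \right)} = - \frac{j - j}{3} = \left(- \frac{1}{3}\right) 0 = 0$)
$L = 0$
$-12 + x{\left(6,\frac{-5 + 0}{4 + H} \right)} L = -12 + \left(4 + \frac{-5 + 0}{4 - 18}\right) 0 = -12 + \left(4 - \frac{5}{-14}\right) 0 = -12 + \left(4 - - \frac{5}{14}\right) 0 = -12 + \left(4 + \frac{5}{14}\right) 0 = -12 + \frac{61}{14} \cdot 0 = -12 + 0 = -12$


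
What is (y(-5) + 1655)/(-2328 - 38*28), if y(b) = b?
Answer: -825/1696 ≈ -0.48644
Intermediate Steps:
(y(-5) + 1655)/(-2328 - 38*28) = (-5 + 1655)/(-2328 - 38*28) = 1650/(-2328 - 1064) = 1650/(-3392) = 1650*(-1/3392) = -825/1696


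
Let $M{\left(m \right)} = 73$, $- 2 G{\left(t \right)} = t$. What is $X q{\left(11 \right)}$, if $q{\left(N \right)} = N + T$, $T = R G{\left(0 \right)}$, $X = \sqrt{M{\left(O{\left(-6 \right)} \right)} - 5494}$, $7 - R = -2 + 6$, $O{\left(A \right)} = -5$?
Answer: $11 i \sqrt{5421} \approx 809.9 i$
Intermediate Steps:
$G{\left(t \right)} = - \frac{t}{2}$
$R = 3$ ($R = 7 - \left(-2 + 6\right) = 7 - 4 = 3$)
$X = i \sqrt{5421}$ ($X = \sqrt{73 - 5494} = \sqrt{-5421} = i \sqrt{5421} \approx 73.627 i$)
$T = 0$ ($T = 3 \left(\left(- \frac{1}{2}\right) 0\right) = 3 \cdot 0 = 0$)
$q{\left(N \right)} = N$ ($q{\left(N \right)} = N + 0 = N$)
$X q{\left(11 \right)} = i \sqrt{5421} \cdot 11 = 11 i \sqrt{5421}$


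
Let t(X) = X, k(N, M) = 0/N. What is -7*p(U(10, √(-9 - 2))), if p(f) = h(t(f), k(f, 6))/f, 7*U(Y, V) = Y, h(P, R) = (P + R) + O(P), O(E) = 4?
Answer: -133/5 ≈ -26.600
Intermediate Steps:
k(N, M) = 0
h(P, R) = 4 + P + R (h(P, R) = (P + R) + 4 = 4 + P + R)
U(Y, V) = Y/7
p(f) = (4 + f)/f (p(f) = (4 + f + 0)/f = (4 + f)/f)
-7*p(U(10, √(-9 - 2))) = -7*(4 + (⅐)*10)/((⅐)*10) = -7*(4 + 10/7)/10/7 = -49*38/(10*7) = -7*19/5 = -133/5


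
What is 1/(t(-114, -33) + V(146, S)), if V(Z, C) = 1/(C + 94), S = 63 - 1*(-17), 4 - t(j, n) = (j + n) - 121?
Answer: 174/47329 ≈ 0.0036764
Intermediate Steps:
t(j, n) = 125 - j - n (t(j, n) = 4 - ((j + n) - 121) = 4 - (-121 + j + n) = 4 + (121 - j - n) = 125 - j - n)
S = 80 (S = 63 + 17 = 80)
V(Z, C) = 1/(94 + C)
1/(t(-114, -33) + V(146, S)) = 1/((125 - 1*(-114) - 1*(-33)) + 1/(94 + 80)) = 1/((125 + 114 + 33) + 1/174) = 1/(272 + 1/174) = 1/(47329/174) = 174/47329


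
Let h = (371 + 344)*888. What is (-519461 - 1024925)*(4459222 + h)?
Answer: -7867321586812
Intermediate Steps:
h = 634920 (h = 715*888 = 634920)
(-519461 - 1024925)*(4459222 + h) = (-519461 - 1024925)*(4459222 + 634920) = -1544386*5094142 = -7867321586812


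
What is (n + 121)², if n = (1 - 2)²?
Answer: 14884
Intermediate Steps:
n = 1 (n = (-1)² = 1)
(n + 121)² = (1 + 121)² = 122² = 14884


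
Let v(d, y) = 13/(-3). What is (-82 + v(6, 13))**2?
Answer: 67081/9 ≈ 7453.4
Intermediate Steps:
v(d, y) = -13/3 (v(d, y) = 13*(-1/3) = -13/3)
(-82 + v(6, 13))**2 = (-82 - 13/3)**2 = (-259/3)**2 = 67081/9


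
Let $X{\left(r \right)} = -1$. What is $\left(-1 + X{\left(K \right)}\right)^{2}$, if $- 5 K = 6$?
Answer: $4$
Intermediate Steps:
$K = - \frac{6}{5}$ ($K = \left(- \frac{1}{5}\right) 6 = - \frac{6}{5} \approx -1.2$)
$\left(-1 + X{\left(K \right)}\right)^{2} = \left(-1 - 1\right)^{2} = \left(-2\right)^{2} = 4$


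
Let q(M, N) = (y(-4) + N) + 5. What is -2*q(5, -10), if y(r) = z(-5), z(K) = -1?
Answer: 12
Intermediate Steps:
y(r) = -1
q(M, N) = 4 + N (q(M, N) = (-1 + N) + 5 = 4 + N)
-2*q(5, -10) = -2*(4 - 10) = -2*(-6) = 12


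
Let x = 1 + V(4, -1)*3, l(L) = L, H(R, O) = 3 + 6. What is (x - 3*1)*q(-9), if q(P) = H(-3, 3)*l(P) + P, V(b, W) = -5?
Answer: 1530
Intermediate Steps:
H(R, O) = 9
x = -14 (x = 1 - 5*3 = 1 - 15 = -14)
q(P) = 10*P (q(P) = 9*P + P = 10*P)
(x - 3*1)*q(-9) = (-14 - 3*1)*(10*(-9)) = (-14 - 3)*(-90) = -17*(-90) = 1530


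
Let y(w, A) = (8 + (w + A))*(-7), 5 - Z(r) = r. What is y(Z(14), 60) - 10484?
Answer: -10897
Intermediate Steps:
Z(r) = 5 - r
y(w, A) = -56 - 7*A - 7*w (y(w, A) = (8 + (A + w))*(-7) = (8 + A + w)*(-7) = -56 - 7*A - 7*w)
y(Z(14), 60) - 10484 = (-56 - 7*60 - 7*(5 - 1*14)) - 10484 = (-56 - 420 - 7*(5 - 14)) - 10484 = (-56 - 420 - 7*(-9)) - 10484 = (-56 - 420 + 63) - 10484 = -413 - 10484 = -10897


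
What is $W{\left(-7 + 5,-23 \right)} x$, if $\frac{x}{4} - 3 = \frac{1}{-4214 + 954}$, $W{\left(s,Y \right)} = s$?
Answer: $- \frac{19558}{815} \approx -23.998$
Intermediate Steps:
$x = \frac{9779}{815}$ ($x = 12 + \frac{4}{-4214 + 954} = 12 + \frac{4}{-3260} = 12 + 4 \left(- \frac{1}{3260}\right) = 12 - \frac{1}{815} = \frac{9779}{815} \approx 11.999$)
$W{\left(-7 + 5,-23 \right)} x = \left(-7 + 5\right) \frac{9779}{815} = \left(-2\right) \frac{9779}{815} = - \frac{19558}{815}$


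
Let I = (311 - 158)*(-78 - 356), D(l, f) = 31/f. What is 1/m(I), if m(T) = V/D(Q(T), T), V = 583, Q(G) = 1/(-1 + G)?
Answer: -1/1248786 ≈ -8.0078e-7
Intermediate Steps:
I = -66402 (I = 153*(-434) = -66402)
m(T) = 583*T/31 (m(T) = 583/((31/T)) = 583*(T/31) = 583*T/31)
1/m(I) = 1/((583/31)*(-66402)) = 1/(-1248786) = -1/1248786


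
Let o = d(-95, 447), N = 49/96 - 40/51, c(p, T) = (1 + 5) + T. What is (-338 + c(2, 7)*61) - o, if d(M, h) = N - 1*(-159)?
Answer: 161173/544 ≈ 296.27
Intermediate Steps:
c(p, T) = 6 + T
N = -149/544 (N = 49*(1/96) - 40*1/51 = 49/96 - 40/51 = -149/544 ≈ -0.27390)
d(M, h) = 86347/544 (d(M, h) = -149/544 - 1*(-159) = -149/544 + 159 = 86347/544)
o = 86347/544 ≈ 158.73
(-338 + c(2, 7)*61) - o = (-338 + (6 + 7)*61) - 1*86347/544 = (-338 + 13*61) - 86347/544 = (-338 + 793) - 86347/544 = 455 - 86347/544 = 161173/544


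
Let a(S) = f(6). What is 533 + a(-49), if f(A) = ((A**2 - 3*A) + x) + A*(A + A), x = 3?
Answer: 626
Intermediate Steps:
f(A) = 3 - 3*A + 3*A**2 (f(A) = ((A**2 - 3*A) + 3) + A*(A + A) = (3 + A**2 - 3*A) + A*(2*A) = (3 + A**2 - 3*A) + 2*A**2 = 3 - 3*A + 3*A**2)
a(S) = 93 (a(S) = 3 - 3*6 + 3*6**2 = 3 - 18 + 3*36 = 3 - 18 + 108 = 93)
533 + a(-49) = 533 + 93 = 626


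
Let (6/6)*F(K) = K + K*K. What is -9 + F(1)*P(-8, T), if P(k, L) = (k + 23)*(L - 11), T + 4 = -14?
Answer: -879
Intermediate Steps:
F(K) = K + K**2 (F(K) = K + K*K = K + K**2)
T = -18 (T = -4 - 14 = -18)
P(k, L) = (-11 + L)*(23 + k) (P(k, L) = (23 + k)*(-11 + L) = (-11 + L)*(23 + k))
-9 + F(1)*P(-8, T) = -9 + (1*(1 + 1))*(-253 - 11*(-8) + 23*(-18) - 18*(-8)) = -9 + (1*2)*(-253 + 88 - 414 + 144) = -9 + 2*(-435) = -9 - 870 = -879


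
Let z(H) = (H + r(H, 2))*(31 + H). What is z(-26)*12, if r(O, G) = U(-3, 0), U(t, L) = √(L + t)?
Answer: -1560 + 60*I*√3 ≈ -1560.0 + 103.92*I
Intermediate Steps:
r(O, G) = I*√3 (r(O, G) = √(0 - 3) = √(-3) = I*√3)
z(H) = (31 + H)*(H + I*√3) (z(H) = (H + I*√3)*(31 + H) = (31 + H)*(H + I*√3))
z(-26)*12 = ((-26)² + 31*(-26) + 31*I*√3 + I*(-26)*√3)*12 = (676 - 806 + 31*I*√3 - 26*I*√3)*12 = (-130 + 5*I*√3)*12 = -1560 + 60*I*√3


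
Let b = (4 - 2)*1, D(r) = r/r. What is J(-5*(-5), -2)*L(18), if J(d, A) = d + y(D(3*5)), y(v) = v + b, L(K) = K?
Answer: 504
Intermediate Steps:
D(r) = 1
b = 2 (b = 2*1 = 2)
y(v) = 2 + v (y(v) = v + 2 = 2 + v)
J(d, A) = 3 + d (J(d, A) = d + (2 + 1) = d + 3 = 3 + d)
J(-5*(-5), -2)*L(18) = (3 - 5*(-5))*18 = (3 + 25)*18 = 28*18 = 504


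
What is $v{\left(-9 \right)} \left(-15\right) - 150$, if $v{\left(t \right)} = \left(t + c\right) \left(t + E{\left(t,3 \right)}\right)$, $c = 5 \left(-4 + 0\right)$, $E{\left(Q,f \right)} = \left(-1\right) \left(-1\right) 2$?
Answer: $-3195$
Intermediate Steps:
$E{\left(Q,f \right)} = 2$ ($E{\left(Q,f \right)} = 1 \cdot 2 = 2$)
$c = -20$ ($c = 5 \left(-4\right) = -20$)
$v{\left(t \right)} = \left(-20 + t\right) \left(2 + t\right)$ ($v{\left(t \right)} = \left(t - 20\right) \left(t + 2\right) = \left(-20 + t\right) \left(2 + t\right)$)
$v{\left(-9 \right)} \left(-15\right) - 150 = \left(-40 + \left(-9\right)^{2} - -162\right) \left(-15\right) - 150 = \left(-40 + 81 + 162\right) \left(-15\right) - 150 = 203 \left(-15\right) - 150 = -3045 - 150 = -3195$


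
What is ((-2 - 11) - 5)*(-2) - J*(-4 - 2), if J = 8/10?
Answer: 204/5 ≈ 40.800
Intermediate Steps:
J = ⅘ (J = 8*(⅒) = ⅘ ≈ 0.80000)
((-2 - 11) - 5)*(-2) - J*(-4 - 2) = ((-2 - 11) - 5)*(-2) - 4*(-4 - 2)/5 = (-13 - 5)*(-2) - 4*(-6)/5 = -18*(-2) - 1*(-24/5) = 36 + 24/5 = 204/5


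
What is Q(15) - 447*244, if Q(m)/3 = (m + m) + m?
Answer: -108933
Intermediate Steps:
Q(m) = 9*m (Q(m) = 3*((m + m) + m) = 3*(2*m + m) = 3*(3*m) = 9*m)
Q(15) - 447*244 = 9*15 - 447*244 = 135 - 109068 = -108933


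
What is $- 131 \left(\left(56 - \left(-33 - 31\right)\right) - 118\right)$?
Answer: $-262$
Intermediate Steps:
$- 131 \left(\left(56 - \left(-33 - 31\right)\right) - 118\right) = - 131 \left(\left(56 - -64\right) - 118\right) = - 131 \left(\left(56 + 64\right) - 118\right) = - 131 \left(120 - 118\right) = \left(-131\right) 2 = -262$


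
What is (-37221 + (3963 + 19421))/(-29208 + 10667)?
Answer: 13837/18541 ≈ 0.74629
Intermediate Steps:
(-37221 + (3963 + 19421))/(-29208 + 10667) = (-37221 + 23384)/(-18541) = -13837*(-1/18541) = 13837/18541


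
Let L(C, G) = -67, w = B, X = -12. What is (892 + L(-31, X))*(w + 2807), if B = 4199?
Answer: 5779950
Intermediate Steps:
w = 4199
(892 + L(-31, X))*(w + 2807) = (892 - 67)*(4199 + 2807) = 825*7006 = 5779950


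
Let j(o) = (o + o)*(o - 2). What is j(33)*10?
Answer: 20460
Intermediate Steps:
j(o) = 2*o*(-2 + o) (j(o) = (2*o)*(-2 + o) = 2*o*(-2 + o))
j(33)*10 = (2*33*(-2 + 33))*10 = (2*33*31)*10 = 2046*10 = 20460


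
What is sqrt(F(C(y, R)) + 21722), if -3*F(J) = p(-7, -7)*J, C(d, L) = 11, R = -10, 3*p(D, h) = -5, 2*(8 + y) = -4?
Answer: sqrt(195553)/3 ≈ 147.40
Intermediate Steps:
y = -10 (y = -8 + (1/2)*(-4) = -8 - 2 = -10)
p(D, h) = -5/3 (p(D, h) = (1/3)*(-5) = -5/3)
F(J) = 5*J/9 (F(J) = -(-5)*J/9 = 5*J/9)
sqrt(F(C(y, R)) + 21722) = sqrt((5/9)*11 + 21722) = sqrt(55/9 + 21722) = sqrt(195553/9) = sqrt(195553)/3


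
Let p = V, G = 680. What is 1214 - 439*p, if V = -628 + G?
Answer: -21614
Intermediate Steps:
V = 52 (V = -628 + 680 = 52)
p = 52
1214 - 439*p = 1214 - 439*52 = 1214 - 22828 = -21614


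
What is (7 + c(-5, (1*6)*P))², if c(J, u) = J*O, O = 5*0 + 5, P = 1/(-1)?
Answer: 324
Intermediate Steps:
P = -1
O = 5 (O = 0 + 5 = 5)
c(J, u) = 5*J (c(J, u) = J*5 = 5*J)
(7 + c(-5, (1*6)*P))² = (7 + 5*(-5))² = (7 - 25)² = (-18)² = 324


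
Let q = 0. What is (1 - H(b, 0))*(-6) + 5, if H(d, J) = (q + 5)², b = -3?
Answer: 149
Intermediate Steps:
H(d, J) = 25 (H(d, J) = (0 + 5)² = 5² = 25)
(1 - H(b, 0))*(-6) + 5 = (1 - 1*25)*(-6) + 5 = (1 - 25)*(-6) + 5 = -24*(-6) + 5 = 144 + 5 = 149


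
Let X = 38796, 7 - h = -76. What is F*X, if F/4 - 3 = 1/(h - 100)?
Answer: 7759200/17 ≈ 4.5642e+5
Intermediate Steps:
h = 83 (h = 7 - 1*(-76) = 7 + 76 = 83)
F = 200/17 (F = 12 + 4/(83 - 100) = 12 + 4/(-17) = 12 + 4*(-1/17) = 12 - 4/17 = 200/17 ≈ 11.765)
F*X = (200/17)*38796 = 7759200/17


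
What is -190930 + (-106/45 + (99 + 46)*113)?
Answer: -7854631/45 ≈ -1.7455e+5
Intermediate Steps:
-190930 + (-106/45 + (99 + 46)*113) = -190930 + (-106*1/45 + 145*113) = -190930 + (-106/45 + 16385) = -190930 + 737219/45 = -7854631/45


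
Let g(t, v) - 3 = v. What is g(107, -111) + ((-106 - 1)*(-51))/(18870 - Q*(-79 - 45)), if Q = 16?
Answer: -2246775/20854 ≈ -107.74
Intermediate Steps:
g(t, v) = 3 + v
g(107, -111) + ((-106 - 1)*(-51))/(18870 - Q*(-79 - 45)) = (3 - 111) + ((-106 - 1)*(-51))/(18870 - 16*(-79 - 45)) = -108 + (-107*(-51))/(18870 - 16*(-124)) = -108 + 5457/(18870 - 1*(-1984)) = -108 + 5457/(18870 + 1984) = -108 + 5457/20854 = -2246775/20854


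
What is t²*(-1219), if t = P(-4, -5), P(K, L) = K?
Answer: -19504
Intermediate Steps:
t = -4
t²*(-1219) = (-4)²*(-1219) = 16*(-1219) = -19504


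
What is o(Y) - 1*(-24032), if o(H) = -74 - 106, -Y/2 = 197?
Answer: 23852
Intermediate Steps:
Y = -394 (Y = -2*197 = -394)
o(H) = -180
o(Y) - 1*(-24032) = -180 - 1*(-24032) = -180 + 24032 = 23852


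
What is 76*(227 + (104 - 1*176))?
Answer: 11780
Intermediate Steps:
76*(227 + (104 - 1*176)) = 76*(227 + (104 - 176)) = 76*(227 - 72) = 76*155 = 11780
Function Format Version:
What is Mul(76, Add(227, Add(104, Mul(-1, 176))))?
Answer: 11780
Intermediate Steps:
Mul(76, Add(227, Add(104, Mul(-1, 176)))) = Mul(76, Add(227, Add(104, -176))) = Mul(76, Add(227, -72)) = Mul(76, 155) = 11780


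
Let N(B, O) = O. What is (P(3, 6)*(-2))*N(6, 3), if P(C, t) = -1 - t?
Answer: 42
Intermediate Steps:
(P(3, 6)*(-2))*N(6, 3) = ((-1 - 1*6)*(-2))*3 = ((-1 - 6)*(-2))*3 = -7*(-2)*3 = 14*3 = 42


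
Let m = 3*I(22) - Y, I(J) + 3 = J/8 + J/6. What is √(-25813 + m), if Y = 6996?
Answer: I*√131195/2 ≈ 181.1*I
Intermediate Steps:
I(J) = -3 + 7*J/24 (I(J) = -3 + (J/8 + J/6) = -3 + 7*J/24)
m = -27943/4 (m = 3*(-3 + (7/24)*22) - 1*6996 = 3*(-3 + 77/12) - 6996 = 3*(41/12) - 6996 = 41/4 - 6996 = -27943/4 ≈ -6985.8)
√(-25813 + m) = √(-25813 - 27943/4) = √(-131195/4) = I*√131195/2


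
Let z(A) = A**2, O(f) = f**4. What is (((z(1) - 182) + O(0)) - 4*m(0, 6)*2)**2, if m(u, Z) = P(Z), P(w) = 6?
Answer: 52441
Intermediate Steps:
m(u, Z) = 6
(((z(1) - 182) + O(0)) - 4*m(0, 6)*2)**2 = (((1**2 - 182) + 0**4) - 4*6*2)**2 = (((1 - 182) + 0) - 24*2)**2 = ((-181 + 0) - 48)**2 = (-181 - 48)**2 = (-229)**2 = 52441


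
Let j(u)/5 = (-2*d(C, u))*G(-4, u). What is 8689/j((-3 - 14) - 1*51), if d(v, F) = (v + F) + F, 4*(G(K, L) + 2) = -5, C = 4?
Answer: -8689/4290 ≈ -2.0254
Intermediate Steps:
G(K, L) = -13/4 (G(K, L) = -2 + (1/4)*(-5) = -2 - 5/4 = -13/4)
d(v, F) = v + 2*F (d(v, F) = (F + v) + F = v + 2*F)
j(u) = 130 + 65*u (j(u) = 5*(-2*(4 + 2*u)*(-13/4)) = 5*((-8 - 4*u)*(-13/4)) = 5*(26 + 13*u) = 130 + 65*u)
8689/j((-3 - 14) - 1*51) = 8689/(130 + 65*((-3 - 14) - 1*51)) = 8689/(130 + 65*(-17 - 51)) = 8689/(130 + 65*(-68)) = 8689/(130 - 4420) = 8689/(-4290) = 8689*(-1/4290) = -8689/4290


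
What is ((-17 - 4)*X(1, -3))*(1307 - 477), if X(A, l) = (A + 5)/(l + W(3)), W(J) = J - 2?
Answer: 52290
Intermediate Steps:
W(J) = -2 + J
X(A, l) = (5 + A)/(1 + l) (X(A, l) = (A + 5)/(l + (-2 + 3)) = (5 + A)/(l + 1) = (5 + A)/(1 + l))
((-17 - 4)*X(1, -3))*(1307 - 477) = ((-17 - 4)*((5 + 1)/(1 - 3)))*(1307 - 477) = -21*6/(-2)*830 = -(-21)*6/2*830 = -21*(-3)*830 = 63*830 = 52290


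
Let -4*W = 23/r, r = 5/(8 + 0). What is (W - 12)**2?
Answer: 11236/25 ≈ 449.44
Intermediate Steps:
r = 5/8 ≈ 0.62500
W = -46/5 (W = -23/(4*5/8) = -23*8/(4*5) = -1/4*184/5 = -46/5 ≈ -9.2000)
(W - 12)**2 = (-46/5 - 12)**2 = (-106/5)**2 = 11236/25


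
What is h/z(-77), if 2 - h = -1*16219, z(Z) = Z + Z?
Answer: -16221/154 ≈ -105.33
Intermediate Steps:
z(Z) = 2*Z
h = 16221 (h = 2 - (-1)*16219 = 2 - 1*(-16219) = 2 + 16219 = 16221)
h/z(-77) = 16221/((2*(-77))) = 16221/(-154) = 16221*(-1/154) = -16221/154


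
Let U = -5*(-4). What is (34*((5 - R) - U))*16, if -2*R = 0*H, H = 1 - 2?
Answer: -8160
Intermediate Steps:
H = -1
R = 0 (R = -0*(-1) = -1/2*0 = 0)
U = 20
(34*((5 - R) - U))*16 = (34*((5 - 1*0) - 1*20))*16 = (34*((5 + 0) - 20))*16 = (34*(5 - 20))*16 = (34*(-15))*16 = -510*16 = -8160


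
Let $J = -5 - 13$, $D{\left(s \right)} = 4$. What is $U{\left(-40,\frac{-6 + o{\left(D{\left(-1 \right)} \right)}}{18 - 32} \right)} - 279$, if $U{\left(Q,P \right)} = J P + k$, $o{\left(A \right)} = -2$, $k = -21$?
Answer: $- \frac{2172}{7} \approx -310.29$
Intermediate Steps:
$J = -18$ ($J = -5 - 13 = -18$)
$U{\left(Q,P \right)} = -21 - 18 P$ ($U{\left(Q,P \right)} = - 18 P - 21 = -21 - 18 P$)
$U{\left(-40,\frac{-6 + o{\left(D{\left(-1 \right)} \right)}}{18 - 32} \right)} - 279 = \left(-21 - 18 \frac{-6 - 2}{18 - 32}\right) - 279 = \left(-21 - 18 \left(- \frac{8}{-14}\right)\right) - 279 = \left(-21 - 18 \left(\left(-8\right) \left(- \frac{1}{14}\right)\right)\right) - 279 = \left(-21 - \frac{72}{7}\right) - 279 = - \frac{219}{7} - 279 = - \frac{2172}{7}$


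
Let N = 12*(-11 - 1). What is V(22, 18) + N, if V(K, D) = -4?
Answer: -148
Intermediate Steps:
N = -144 (N = 12*(-12) = -144)
V(22, 18) + N = -4 - 144 = -148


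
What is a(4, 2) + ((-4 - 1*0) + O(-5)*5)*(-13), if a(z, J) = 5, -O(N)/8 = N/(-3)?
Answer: 2771/3 ≈ 923.67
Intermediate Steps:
O(N) = 8*N/3 (O(N) = -8*N/(-3) = -8*N*(-1)/3 = -(-8)*N/3 = 8*N/3)
a(4, 2) + ((-4 - 1*0) + O(-5)*5)*(-13) = 5 + ((-4 - 1*0) + ((8/3)*(-5))*5)*(-13) = 5 + ((-4 + 0) - 40/3*5)*(-13) = 5 + (-4 - 200/3)*(-13) = 5 - 212/3*(-13) = 5 + 2756/3 = 2771/3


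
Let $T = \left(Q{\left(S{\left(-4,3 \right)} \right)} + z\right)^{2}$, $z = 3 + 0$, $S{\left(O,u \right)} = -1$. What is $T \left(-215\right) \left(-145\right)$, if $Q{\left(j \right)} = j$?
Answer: $124700$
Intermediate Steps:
$z = 3$
$T = 4$ ($T = \left(-1 + 3\right)^{2} = 2^{2} = 4$)
$T \left(-215\right) \left(-145\right) = 4 \left(-215\right) \left(-145\right) = \left(-860\right) \left(-145\right) = 124700$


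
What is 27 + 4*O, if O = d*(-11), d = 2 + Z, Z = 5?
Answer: -281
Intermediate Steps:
d = 7 (d = 2 + 5 = 7)
O = -77 (O = 7*(-11) = -77)
27 + 4*O = 27 + 4*(-77) = 27 - 308 = -281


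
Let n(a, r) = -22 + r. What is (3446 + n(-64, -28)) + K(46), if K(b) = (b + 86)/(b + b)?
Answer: 78141/23 ≈ 3397.4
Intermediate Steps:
K(b) = (86 + b)/(2*b) (K(b) = (86 + b)/((2*b)) = (86 + b)*(1/(2*b)) = (86 + b)/(2*b))
(3446 + n(-64, -28)) + K(46) = (3446 + (-22 - 28)) + (½)*(86 + 46)/46 = (3446 - 50) + (½)*(1/46)*132 = 3396 + 33/23 = 78141/23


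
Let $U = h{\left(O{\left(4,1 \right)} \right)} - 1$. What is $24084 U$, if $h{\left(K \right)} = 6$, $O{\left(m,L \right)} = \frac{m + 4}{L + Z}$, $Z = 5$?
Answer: $120420$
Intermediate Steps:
$O{\left(m,L \right)} = \frac{4 + m}{5 + L}$ ($O{\left(m,L \right)} = \frac{m + 4}{L + 5} = \frac{4 + m}{5 + L}$)
$U = 5$ ($U = 6 - 1 = 5$)
$24084 U = 24084 \cdot 5 = 120420$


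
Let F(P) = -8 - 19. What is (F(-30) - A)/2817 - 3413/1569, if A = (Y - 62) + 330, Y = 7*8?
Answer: -1129460/491097 ≈ -2.2999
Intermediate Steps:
F(P) = -27
Y = 56
A = 324 (A = (56 - 62) + 330 = -6 + 330 = 324)
(F(-30) - A)/2817 - 3413/1569 = (-27 - 1*324)/2817 - 3413/1569 = (-27 - 324)*(1/2817) - 3413*1/1569 = -351*1/2817 - 3413/1569 = -39/313 - 3413/1569 = -1129460/491097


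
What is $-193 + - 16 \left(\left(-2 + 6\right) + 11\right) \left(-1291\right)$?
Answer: $309647$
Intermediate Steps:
$-193 + - 16 \left(\left(-2 + 6\right) + 11\right) \left(-1291\right) = -193 + - 16 \left(4 + 11\right) \left(-1291\right) = -193 + \left(-16\right) 15 \left(-1291\right) = -193 - -309840 = -193 + 309840 = 309647$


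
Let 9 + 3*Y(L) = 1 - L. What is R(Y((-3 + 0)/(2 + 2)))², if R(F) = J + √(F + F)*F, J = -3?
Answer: -16613/864 + 29*I*√174/12 ≈ -19.228 + 31.878*I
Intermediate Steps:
Y(L) = -8/3 - L/3 (Y(L) = -3 + (1 - L)/3 = -3 + (⅓ - L/3) = -8/3 - L/3)
R(F) = -3 + √2*F^(3/2) (R(F) = -3 + √(F + F)*F = -3 + √(2*F)*F = -3 + (√2*√F)*F = -3 + √2*F^(3/2))
R(Y((-3 + 0)/(2 + 2)))² = (-3 + √2*(-8/3 - (-3 + 0)/(3*(2 + 2)))^(3/2))² = (-3 + √2*(-8/3 - (-1)/4)^(3/2))² = (-3 + √2*(-8/3 - ⅓*(-¾))^(3/2))² = (-3 + √2*(-8/3 + ¼)^(3/2))² = (-3 + √2*(-29/12)^(3/2))² = (-3 + √2*(-29*I*√87/72))² = (-3 - 29*I*√174/72)²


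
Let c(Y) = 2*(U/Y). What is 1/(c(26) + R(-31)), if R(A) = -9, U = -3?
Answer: -13/120 ≈ -0.10833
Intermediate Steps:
c(Y) = -6/Y (c(Y) = 2*(-3/Y) = -6/Y)
1/(c(26) + R(-31)) = 1/(-6/26 - 9) = 1/(-6*1/26 - 9) = 1/(-3/13 - 9) = 1/(-120/13) = -13/120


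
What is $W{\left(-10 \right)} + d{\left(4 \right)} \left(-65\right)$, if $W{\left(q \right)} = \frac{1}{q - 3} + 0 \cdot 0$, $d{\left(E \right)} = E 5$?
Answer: $- \frac{16901}{13} \approx -1300.1$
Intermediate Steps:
$d{\left(E \right)} = 5 E$
$W{\left(q \right)} = \frac{1}{-3 + q}$ ($W{\left(q \right)} = \frac{1}{-3 + q} + 0 = \frac{1}{-3 + q}$)
$W{\left(-10 \right)} + d{\left(4 \right)} \left(-65\right) = \frac{1}{-3 - 10} + 5 \cdot 4 \left(-65\right) = \frac{1}{-13} + 20 \left(-65\right) = - \frac{1}{13} - 1300 = - \frac{16901}{13}$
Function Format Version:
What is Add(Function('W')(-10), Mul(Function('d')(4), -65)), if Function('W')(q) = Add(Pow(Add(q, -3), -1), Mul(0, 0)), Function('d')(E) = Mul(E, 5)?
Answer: Rational(-16901, 13) ≈ -1300.1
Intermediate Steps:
Function('d')(E) = Mul(5, E)
Function('W')(q) = Pow(Add(-3, q), -1) (Function('W')(q) = Add(Pow(Add(-3, q), -1), 0) = Pow(Add(-3, q), -1))
Add(Function('W')(-10), Mul(Function('d')(4), -65)) = Add(Pow(Add(-3, -10), -1), Mul(Mul(5, 4), -65)) = Add(Pow(-13, -1), Mul(20, -65)) = Add(Rational(-1, 13), -1300) = Rational(-16901, 13)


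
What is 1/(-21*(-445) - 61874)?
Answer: -1/52529 ≈ -1.9037e-5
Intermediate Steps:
1/(-21*(-445) - 61874) = 1/(9345 - 61874) = 1/(-52529) = -1/52529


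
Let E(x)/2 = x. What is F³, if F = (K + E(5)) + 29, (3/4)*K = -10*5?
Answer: -571787/27 ≈ -21177.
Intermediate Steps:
K = -200/3 (K = 4*(-10*5)/3 = (4/3)*(-50) = -200/3 ≈ -66.667)
E(x) = 2*x
F = -83/3 (F = (-200/3 + 2*5) + 29 = (-200/3 + 10) + 29 = -170/3 + 29 = -83/3 ≈ -27.667)
F³ = (-83/3)³ = -571787/27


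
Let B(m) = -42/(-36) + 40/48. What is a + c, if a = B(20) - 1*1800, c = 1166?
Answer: -632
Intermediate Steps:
B(m) = 2 (B(m) = -42*(-1/36) + 40*(1/48) = 7/6 + 5/6 = 2)
a = -1798 (a = 2 - 1*1800 = 2 - 1800 = -1798)
a + c = -1798 + 1166 = -632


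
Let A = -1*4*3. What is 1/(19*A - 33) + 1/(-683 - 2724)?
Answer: -3668/889227 ≈ -0.0041249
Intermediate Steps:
A = -12 (A = -4*3 = -12)
1/(19*A - 33) + 1/(-683 - 2724) = 1/(19*(-12) - 33) + 1/(-683 - 2724) = 1/(-228 - 33) + 1/(-3407) = 1/(-261) - 1/3407 = -1/261 - 1/3407 = -3668/889227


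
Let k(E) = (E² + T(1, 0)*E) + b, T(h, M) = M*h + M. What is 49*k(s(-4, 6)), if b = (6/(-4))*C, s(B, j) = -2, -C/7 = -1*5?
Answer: -4753/2 ≈ -2376.5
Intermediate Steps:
C = 35 (C = -(-7)*5 = -7*(-5) = 35)
T(h, M) = M + M*h
b = -105/2 (b = (6/(-4))*35 = (6*(-¼))*35 = -3/2*35 = -105/2 ≈ -52.500)
k(E) = -105/2 + E² (k(E) = (E² + (0*(1 + 1))*E) - 105/2 = (E² + (0*2)*E) - 105/2 = (E² + 0*E) - 105/2 = (E² + 0) - 105/2 = E² - 105/2 = -105/2 + E²)
49*k(s(-4, 6)) = 49*(-105/2 + (-2)²) = 49*(-105/2 + 4) = 49*(-97/2) = -4753/2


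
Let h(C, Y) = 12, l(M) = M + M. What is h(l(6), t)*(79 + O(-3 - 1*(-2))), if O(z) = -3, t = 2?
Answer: 912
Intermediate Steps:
l(M) = 2*M
h(l(6), t)*(79 + O(-3 - 1*(-2))) = 12*(79 - 3) = 12*76 = 912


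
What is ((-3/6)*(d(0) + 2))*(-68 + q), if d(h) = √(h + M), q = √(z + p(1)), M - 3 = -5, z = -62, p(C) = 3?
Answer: (2 + I*√2)*(68 - I*√59)/2 ≈ 73.431 + 40.402*I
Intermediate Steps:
M = -2 (M = 3 - 5 = -2)
q = I*√59 (q = √(-62 + 3) = √(-59) = I*√59 ≈ 7.6811*I)
d(h) = √(-2 + h) (d(h) = √(h - 2) = √(-2 + h))
((-3/6)*(d(0) + 2))*(-68 + q) = ((-3/6)*(√(-2 + 0) + 2))*(-68 + I*√59) = ((-3*⅙)*(√(-2) + 2))*(-68 + I*√59) = (-(I*√2 + 2)/2)*(-68 + I*√59) = (-(2 + I*√2)/2)*(-68 + I*√59) = (-1 - I*√2/2)*(-68 + I*√59)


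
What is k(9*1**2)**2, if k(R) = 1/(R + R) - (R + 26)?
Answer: 395641/324 ≈ 1221.1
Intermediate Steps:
k(R) = -26 + 1/(2*R) - R (k(R) = 1/(2*R) - (26 + R) = 1/(2*R) + (-26 - R) = -26 + 1/(2*R) - R)
k(9*1**2)**2 = (-26 + 1/(2*((9*1**2))) - 9*1**2)**2 = (-26 + 1/(2*((9*1))) - 9)**2 = (-26 + (1/2)/9 - 1*9)**2 = (-26 + (1/2)*(1/9) - 9)**2 = (-26 + 1/18 - 9)**2 = (-629/18)**2 = 395641/324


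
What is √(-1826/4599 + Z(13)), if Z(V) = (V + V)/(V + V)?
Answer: √1417003/1533 ≈ 0.77650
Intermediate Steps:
Z(V) = 1 (Z(V) = (2*V)/((2*V)) = (2*V)*(1/(2*V)) = 1)
√(-1826/4599 + Z(13)) = √(-1826/4599 + 1) = √(2773/4599) = √1417003/1533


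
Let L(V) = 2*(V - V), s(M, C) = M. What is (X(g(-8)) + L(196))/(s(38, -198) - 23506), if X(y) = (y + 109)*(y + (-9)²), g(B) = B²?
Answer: -25085/23468 ≈ -1.0689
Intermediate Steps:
L(V) = 0 (L(V) = 2*0 = 0)
X(y) = (81 + y)*(109 + y) (X(y) = (109 + y)*(y + 81) = (109 + y)*(81 + y) = (81 + y)*(109 + y))
(X(g(-8)) + L(196))/(s(38, -198) - 23506) = ((8829 + ((-8)²)² + 190*(-8)²) + 0)/(38 - 23506) = ((8829 + 64² + 190*64) + 0)/(-23468) = ((8829 + 4096 + 12160) + 0)*(-1/23468) = (25085 + 0)*(-1/23468) = 25085*(-1/23468) = -25085/23468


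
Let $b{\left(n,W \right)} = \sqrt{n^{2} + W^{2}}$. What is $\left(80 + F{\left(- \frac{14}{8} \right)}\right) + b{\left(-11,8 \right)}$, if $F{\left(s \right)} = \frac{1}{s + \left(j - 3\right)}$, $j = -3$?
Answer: $\frac{2476}{31} + \sqrt{185} \approx 93.472$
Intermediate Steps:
$b{\left(n,W \right)} = \sqrt{W^{2} + n^{2}}$
$F{\left(s \right)} = \frac{1}{-6 + s}$ ($F{\left(s \right)} = \frac{1}{s - 6} = \frac{1}{-6 + s}$)
$\left(80 + F{\left(- \frac{14}{8} \right)}\right) + b{\left(-11,8 \right)} = \left(80 + \frac{1}{-6 - \frac{14}{8}}\right) + \sqrt{8^{2} + \left(-11\right)^{2}} = \left(80 + \frac{1}{-6 - \frac{7}{4}}\right) + \sqrt{64 + 121} = \left(80 + \frac{1}{-6 - \frac{7}{4}}\right) + \sqrt{185} = \left(80 + \frac{1}{- \frac{31}{4}}\right) + \sqrt{185} = \left(80 - \frac{4}{31}\right) + \sqrt{185} = \frac{2476}{31} + \sqrt{185}$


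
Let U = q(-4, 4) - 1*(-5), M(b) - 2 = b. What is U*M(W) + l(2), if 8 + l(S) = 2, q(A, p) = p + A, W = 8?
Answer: 44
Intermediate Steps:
M(b) = 2 + b
q(A, p) = A + p
l(S) = -6 (l(S) = -8 + 2 = -6)
U = 5 (U = (-4 + 4) - 1*(-5) = 0 + 5 = 5)
U*M(W) + l(2) = 5*(2 + 8) - 6 = 5*10 - 6 = 50 - 6 = 44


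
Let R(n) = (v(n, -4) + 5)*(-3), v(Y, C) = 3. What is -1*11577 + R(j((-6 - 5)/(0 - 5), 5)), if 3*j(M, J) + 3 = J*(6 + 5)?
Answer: -11601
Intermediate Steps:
j(M, J) = -1 + 11*J/3 (j(M, J) = -1 + (J*(6 + 5))/3 = -1 + (J*11)/3 = -1 + (11*J)/3 = -1 + 11*J/3)
R(n) = -24 (R(n) = (3 + 5)*(-3) = 8*(-3) = -24)
-1*11577 + R(j((-6 - 5)/(0 - 5), 5)) = -1*11577 - 24 = -11577 - 24 = -11601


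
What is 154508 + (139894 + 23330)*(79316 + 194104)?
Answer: 44628860588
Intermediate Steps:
154508 + (139894 + 23330)*(79316 + 194104) = 154508 + 163224*273420 = 154508 + 44628706080 = 44628860588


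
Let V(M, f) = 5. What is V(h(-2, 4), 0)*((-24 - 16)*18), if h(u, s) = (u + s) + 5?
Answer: -3600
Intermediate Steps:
h(u, s) = 5 + s + u (h(u, s) = (s + u) + 5 = 5 + s + u)
V(h(-2, 4), 0)*((-24 - 16)*18) = 5*((-24 - 16)*18) = 5*(-40*18) = 5*(-720) = -3600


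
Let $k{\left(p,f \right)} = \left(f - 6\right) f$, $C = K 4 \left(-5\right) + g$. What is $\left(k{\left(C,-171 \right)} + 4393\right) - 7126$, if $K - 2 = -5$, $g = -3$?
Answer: $27534$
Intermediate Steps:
$K = -3$ ($K = 2 - 5 = -3$)
$C = 57$ ($C = \left(-3\right) 4 \left(-5\right) - 3 = \left(-12\right) \left(-5\right) - 3 = 60 - 3 = 57$)
$k{\left(p,f \right)} = f \left(-6 + f\right)$ ($k{\left(p,f \right)} = \left(-6 + f\right) f = f \left(-6 + f\right)$)
$\left(k{\left(C,-171 \right)} + 4393\right) - 7126 = \left(- 171 \left(-6 - 171\right) + 4393\right) - 7126 = \left(\left(-171\right) \left(-177\right) + 4393\right) - 7126 = \left(30267 + 4393\right) - 7126 = 34660 - 7126 = 27534$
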